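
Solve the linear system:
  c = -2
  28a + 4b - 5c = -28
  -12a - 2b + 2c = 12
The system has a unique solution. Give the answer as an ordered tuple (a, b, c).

Form the augmented matrix and row-reduce:
  [   0   0   1  |   -2 ]
  [  28   4  -5  |  -28 ]
  [ -12  -2   2  |   12 ]
R1 <-> R2
  [  28   4  -5  |  -28 ]
  [   0   0   1  |   -2 ]
  [ -12  -2   2  |   12 ]
R1 → 1/28·R1
  [   1  1/7  -5/28  |  -1 ]
  [   0    0      1  |  -2 ]
  [ -12   -2      2  |  12 ]
R3 → R3 + 12·R1
  [ 1   1/7  -5/28  |  -1 ]
  [ 0     0      1  |  -2 ]
  [ 0  -2/7   -1/7  |   0 ]
R2 <-> R3
  [ 1   1/7  -5/28  |  -1 ]
  [ 0  -2/7   -1/7  |   0 ]
  [ 0     0      1  |  -2 ]
R2 → -7/2·R2
  [ 1  1/7  -5/28  |  -1 ]
  [ 0    1    1/2  |   0 ]
  [ 0    0      1  |  -2 ]
R2 → R2 − 1/2·R3
  [ 1  1/7  -5/28  |  -1 ]
  [ 0    1      0  |   1 ]
  [ 0    0      1  |  -2 ]
R1 → R1 + 5/28·R3
  [ 1  1/7  0  |  -19/14 ]
  [ 0    1  0  |       1 ]
  [ 0    0  1  |      -2 ]
R1 → R1 − 1/7·R2
  [ 1  0  0  |  -3/2 ]
  [ 0  1  0  |     1 ]
  [ 0  0  1  |    -2 ]
Reading off the last column: a = -3/2, b = 1, c = -2.

(-3/2, 1, -2)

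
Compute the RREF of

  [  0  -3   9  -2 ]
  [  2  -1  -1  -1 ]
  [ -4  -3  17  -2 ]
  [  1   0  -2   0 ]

[[1, 0, -2, 0], [0, 1, -3, 0], [0, 0, 0, 1], [0, 0, 0, 0]]

Swap r1 and r2.
  [  2  -1  -1  -1 ]
  [  0  -3   9  -2 ]
  [ -4  -3  17  -2 ]
  [  1   0  -2   0 ]
Multiply r1 by 1/2.
  [  1  -1/2  -1/2  -1/2 ]
  [  0    -3     9    -2 ]
  [ -4    -3    17    -2 ]
  [  1     0    -2     0 ]
Add 4 times r1 to r3.
  [ 1  -1/2  -1/2  -1/2 ]
  [ 0    -3     9    -2 ]
  [ 0    -5    15    -4 ]
  [ 1     0    -2     0 ]
Subtract r1 from r4.
  [ 1  -1/2  -1/2  -1/2 ]
  [ 0    -3     9    -2 ]
  [ 0    -5    15    -4 ]
  [ 0   1/2  -3/2   1/2 ]
Multiply r2 by -1/3.
  [ 1  -1/2  -1/2  -1/2 ]
  [ 0     1    -3   2/3 ]
  [ 0    -5    15    -4 ]
  [ 0   1/2  -3/2   1/2 ]
Add 5 times r2 to r3.
  [ 1  -1/2  -1/2  -1/2 ]
  [ 0     1    -3   2/3 ]
  [ 0     0     0  -2/3 ]
  [ 0   1/2  -3/2   1/2 ]
Subtract 1/2 times r2 from r4.
  [ 1  -1/2  -1/2  -1/2 ]
  [ 0     1    -3   2/3 ]
  [ 0     0     0  -2/3 ]
  [ 0     0     0   1/6 ]
Multiply r3 by -3/2.
  [ 1  -1/2  -1/2  -1/2 ]
  [ 0     1    -3   2/3 ]
  [ 0     0     0     1 ]
  [ 0     0     0   1/6 ]
Subtract 1/6 times r3 from r4.
  [ 1  -1/2  -1/2  -1/2 ]
  [ 0     1    -3   2/3 ]
  [ 0     0     0     1 ]
  [ 0     0     0     0 ]
Subtract 2/3 times r3 from r2.
  [ 1  -1/2  -1/2  -1/2 ]
  [ 0     1    -3     0 ]
  [ 0     0     0     1 ]
  [ 0     0     0     0 ]
Add 1/2 times r3 to r1.
  [ 1  -1/2  -1/2  0 ]
  [ 0     1    -3  0 ]
  [ 0     0     0  1 ]
  [ 0     0     0  0 ]
Add 1/2 times r2 to r1.
  [ 1  0  -2  0 ]
  [ 0  1  -3  0 ]
  [ 0  0   0  1 ]
  [ 0  0   0  0 ]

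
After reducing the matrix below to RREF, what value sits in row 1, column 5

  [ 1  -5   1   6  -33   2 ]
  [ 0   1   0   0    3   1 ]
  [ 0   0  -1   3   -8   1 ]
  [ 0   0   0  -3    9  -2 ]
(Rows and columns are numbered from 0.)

R3 -> -1·R3
  [ 1  -5  1   6  -33   2 ]
  [ 0   1  0   0    3   1 ]
  [ 0   0  1  -3    8  -1 ]
  [ 0   0  0  -3    9  -2 ]
R4 -> -1/3·R4
  [ 1  -5  1   6  -33    2 ]
  [ 0   1  0   0    3    1 ]
  [ 0   0  1  -3    8   -1 ]
  [ 0   0  0   1   -3  2/3 ]
R3 -> R3 + 3·R4
  [ 1  -5  1  6  -33    2 ]
  [ 0   1  0  0    3    1 ]
  [ 0   0  1  0   -1    1 ]
  [ 0   0  0  1   -3  2/3 ]
R1 -> R1 − 6·R4
  [ 1  -5  1  0  -15   -2 ]
  [ 0   1  0  0    3    1 ]
  [ 0   0  1  0   -1    1 ]
  [ 0   0  0  1   -3  2/3 ]
R1 -> R1 − R3
  [ 1  -5  0  0  -14   -3 ]
  [ 0   1  0  0    3    1 ]
  [ 0   0  1  0   -1    1 ]
  [ 0   0  0  1   -3  2/3 ]
R1 -> R1 + 5·R2
  [ 1  0  0  0   1    2 ]
  [ 0  1  0  0   3    1 ]
  [ 0  0  1  0  -1    1 ]
  [ 0  0  0  1  -3  2/3 ]

1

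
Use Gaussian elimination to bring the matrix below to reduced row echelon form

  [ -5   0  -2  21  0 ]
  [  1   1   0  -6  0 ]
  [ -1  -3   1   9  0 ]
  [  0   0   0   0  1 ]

[[1, 0, 0, -3, 0], [0, 1, 0, -3, 0], [0, 0, 1, -3, 0], [0, 0, 0, 0, 1]]

r1 -> -1/5·r1
  [  1   0  2/5  -21/5  0 ]
  [  1   1    0     -6  0 ]
  [ -1  -3    1      9  0 ]
  [  0   0    0      0  1 ]
r2 -> r2 − r1
  [  1   0   2/5  -21/5  0 ]
  [  0   1  -2/5   -9/5  0 ]
  [ -1  -3     1      9  0 ]
  [  0   0     0      0  1 ]
r3 -> r3 + r1
  [ 1   0   2/5  -21/5  0 ]
  [ 0   1  -2/5   -9/5  0 ]
  [ 0  -3   7/5   24/5  0 ]
  [ 0   0     0      0  1 ]
r3 -> r3 + 3·r2
  [ 1  0   2/5  -21/5  0 ]
  [ 0  1  -2/5   -9/5  0 ]
  [ 0  0   1/5   -3/5  0 ]
  [ 0  0     0      0  1 ]
r3 -> 5·r3
  [ 1  0   2/5  -21/5  0 ]
  [ 0  1  -2/5   -9/5  0 ]
  [ 0  0     1     -3  0 ]
  [ 0  0     0      0  1 ]
r2 -> r2 + 2/5·r3
  [ 1  0  2/5  -21/5  0 ]
  [ 0  1    0     -3  0 ]
  [ 0  0    1     -3  0 ]
  [ 0  0    0      0  1 ]
r1 -> r1 − 2/5·r3
  [ 1  0  0  -3  0 ]
  [ 0  1  0  -3  0 ]
  [ 0  0  1  -3  0 ]
  [ 0  0  0   0  1 ]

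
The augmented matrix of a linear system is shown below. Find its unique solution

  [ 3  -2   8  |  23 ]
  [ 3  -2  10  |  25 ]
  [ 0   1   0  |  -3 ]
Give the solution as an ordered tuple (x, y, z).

(3, -3, 1)

R1 -> 1/3·R1
R2 -> R2 − 3·R1
R2 <-> R3
R3 -> 1/2·R3
R1 -> R1 − 8/3·R3
R1 -> R1 + 2/3·R2
Reading off the last column: x = 3, y = -3, z = 1.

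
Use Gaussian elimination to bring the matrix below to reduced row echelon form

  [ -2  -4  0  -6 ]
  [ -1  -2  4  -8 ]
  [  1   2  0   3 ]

[[1, 2, 0, 3], [0, 0, 1, -5/4], [0, 0, 0, 0]]

Multiply R1 by -1/2.
Add R1 to R2.
Subtract R1 from R3.
Multiply R2 by 1/4.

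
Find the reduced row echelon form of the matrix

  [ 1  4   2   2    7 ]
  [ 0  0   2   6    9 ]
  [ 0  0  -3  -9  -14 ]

r2 -> 1/2·r2
  [ 1  4   2   2    7 ]
  [ 0  0   1   3  9/2 ]
  [ 0  0  -3  -9  -14 ]
r3 -> r3 + 3·r2
  [ 1  4  2  2     7 ]
  [ 0  0  1  3   9/2 ]
  [ 0  0  0  0  -1/2 ]
r3 -> -2·r3
  [ 1  4  2  2    7 ]
  [ 0  0  1  3  9/2 ]
  [ 0  0  0  0    1 ]
r2 -> r2 − 9/2·r3
  [ 1  4  2  2  7 ]
  [ 0  0  1  3  0 ]
  [ 0  0  0  0  1 ]
r1 -> r1 − 7·r3
  [ 1  4  2  2  0 ]
  [ 0  0  1  3  0 ]
  [ 0  0  0  0  1 ]
r1 -> r1 − 2·r2
  [ 1  4  0  -4  0 ]
  [ 0  0  1   3  0 ]
  [ 0  0  0   0  1 ]

[[1, 4, 0, -4, 0], [0, 0, 1, 3, 0], [0, 0, 0, 0, 1]]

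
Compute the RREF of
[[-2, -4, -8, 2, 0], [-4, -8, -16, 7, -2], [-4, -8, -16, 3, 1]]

R1 := -1/2·R1
  [  1   2    4  -1   0 ]
  [ -4  -8  -16   7  -2 ]
  [ -4  -8  -16   3   1 ]
R2 := R2 + 4·R1
  [  1   2    4  -1   0 ]
  [  0   0    0   3  -2 ]
  [ -4  -8  -16   3   1 ]
R3 := R3 + 4·R1
  [ 1  2  4  -1   0 ]
  [ 0  0  0   3  -2 ]
  [ 0  0  0  -1   1 ]
R2 := 1/3·R2
  [ 1  2  4  -1     0 ]
  [ 0  0  0   1  -2/3 ]
  [ 0  0  0  -1     1 ]
R3 := R3 + R2
  [ 1  2  4  -1     0 ]
  [ 0  0  0   1  -2/3 ]
  [ 0  0  0   0   1/3 ]
R3 := 3·R3
  [ 1  2  4  -1     0 ]
  [ 0  0  0   1  -2/3 ]
  [ 0  0  0   0     1 ]
R2 := R2 + 2/3·R3
  [ 1  2  4  -1  0 ]
  [ 0  0  0   1  0 ]
  [ 0  0  0   0  1 ]
R1 := R1 + R2
  [ 1  2  4  0  0 ]
  [ 0  0  0  1  0 ]
  [ 0  0  0  0  1 ]

[[1, 2, 4, 0, 0], [0, 0, 0, 1, 0], [0, 0, 0, 0, 1]]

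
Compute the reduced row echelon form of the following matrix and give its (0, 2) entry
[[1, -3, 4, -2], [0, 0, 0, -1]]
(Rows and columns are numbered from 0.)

r2 ← -1·r2
  [ 1  -3  4  -2 ]
  [ 0   0  0   1 ]
r1 ← r1 + 2·r2
  [ 1  -3  4  0 ]
  [ 0   0  0  1 ]

4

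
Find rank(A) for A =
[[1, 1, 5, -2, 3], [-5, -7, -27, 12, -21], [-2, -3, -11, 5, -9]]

rank = 2

Add 5 times R1 to R2.
  [  1   1    5  -2   3 ]
  [  0  -2   -2   2  -6 ]
  [ -2  -3  -11   5  -9 ]
Add 2 times R1 to R3.
  [ 1   1   5  -2   3 ]
  [ 0  -2  -2   2  -6 ]
  [ 0  -1  -1   1  -3 ]
Multiply R2 by -1/2.
  [ 1   1   5  -2   3 ]
  [ 0   1   1  -1   3 ]
  [ 0  -1  -1   1  -3 ]
Add R2 to R3.
  [ 1  1  5  -2  3 ]
  [ 0  1  1  -1  3 ]
  [ 0  0  0   0  0 ]
Subtract R2 from R1.
  [ 1  0  4  -1  0 ]
  [ 0  1  1  -1  3 ]
  [ 0  0  0   0  0 ]
The reduced form has 2 nonzero rows.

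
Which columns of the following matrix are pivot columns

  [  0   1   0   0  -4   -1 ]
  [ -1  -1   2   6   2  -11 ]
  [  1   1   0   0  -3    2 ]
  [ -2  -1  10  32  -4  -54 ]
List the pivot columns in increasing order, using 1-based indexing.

1, 2, 3, 4

R1 ↔ R2
  [ -1  -1   2   6   2  -11 ]
  [  0   1   0   0  -4   -1 ]
  [  1   1   0   0  -3    2 ]
  [ -2  -1  10  32  -4  -54 ]
R1 := -1·R1
  [  1   1  -2  -6  -2   11 ]
  [  0   1   0   0  -4   -1 ]
  [  1   1   0   0  -3    2 ]
  [ -2  -1  10  32  -4  -54 ]
R3 := R3 − R1
  [  1   1  -2  -6  -2   11 ]
  [  0   1   0   0  -4   -1 ]
  [  0   0   2   6  -1   -9 ]
  [ -2  -1  10  32  -4  -54 ]
R4 := R4 + 2·R1
  [ 1  1  -2  -6  -2   11 ]
  [ 0  1   0   0  -4   -1 ]
  [ 0  0   2   6  -1   -9 ]
  [ 0  1   6  20  -8  -32 ]
R4 := R4 − R2
  [ 1  1  -2  -6  -2   11 ]
  [ 0  1   0   0  -4   -1 ]
  [ 0  0   2   6  -1   -9 ]
  [ 0  0   6  20  -4  -31 ]
R3 := 1/2·R3
  [ 1  1  -2  -6    -2    11 ]
  [ 0  1   0   0    -4    -1 ]
  [ 0  0   1   3  -1/2  -9/2 ]
  [ 0  0   6  20    -4   -31 ]
R4 := R4 − 6·R3
  [ 1  1  -2  -6    -2    11 ]
  [ 0  1   0   0    -4    -1 ]
  [ 0  0   1   3  -1/2  -9/2 ]
  [ 0  0   0   2    -1    -4 ]
R4 := 1/2·R4
  [ 1  1  -2  -6    -2    11 ]
  [ 0  1   0   0    -4    -1 ]
  [ 0  0   1   3  -1/2  -9/2 ]
  [ 0  0   0   1  -1/2    -2 ]
R3 := R3 − 3·R4
  [ 1  1  -2  -6    -2   11 ]
  [ 0  1   0   0    -4   -1 ]
  [ 0  0   1   0     1  3/2 ]
  [ 0  0   0   1  -1/2   -2 ]
R1 := R1 + 6·R4
  [ 1  1  -2  0    -5   -1 ]
  [ 0  1   0  0    -4   -1 ]
  [ 0  0   1  0     1  3/2 ]
  [ 0  0   0  1  -1/2   -2 ]
R1 := R1 + 2·R3
  [ 1  1  0  0    -3    2 ]
  [ 0  1  0  0    -4   -1 ]
  [ 0  0  1  0     1  3/2 ]
  [ 0  0  0  1  -1/2   -2 ]
R1 := R1 − R2
  [ 1  0  0  0     1    3 ]
  [ 0  1  0  0    -4   -1 ]
  [ 0  0  1  0     1  3/2 ]
  [ 0  0  0  1  -1/2   -2 ]
Pivot columns are the columns containing a leading 1.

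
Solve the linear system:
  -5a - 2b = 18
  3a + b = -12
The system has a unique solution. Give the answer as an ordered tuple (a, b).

(-6, 6)

Form the augmented matrix and row-reduce:
  [ -5  -2  |   18 ]
  [  3   1  |  -12 ]
R1 -> -1/5·R1
R2 -> R2 − 3·R1
R2 -> -5·R2
R1 -> R1 − 2/5·R2
Reading off the last column: a = -6, b = 6.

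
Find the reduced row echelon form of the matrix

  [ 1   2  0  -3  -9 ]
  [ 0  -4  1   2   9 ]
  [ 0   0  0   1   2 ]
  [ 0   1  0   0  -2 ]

[[1, 0, 0, 0, 1], [0, 1, 0, 0, -2], [0, 0, 1, 0, -3], [0, 0, 0, 1, 2]]

R2 := -1/4·R2
  [ 1  2     0    -3    -9 ]
  [ 0  1  -1/4  -1/2  -9/4 ]
  [ 0  0     0     1     2 ]
  [ 0  1     0     0    -2 ]
R4 := R4 − R2
  [ 1  2     0    -3    -9 ]
  [ 0  1  -1/4  -1/2  -9/4 ]
  [ 0  0     0     1     2 ]
  [ 0  0   1/4   1/2   1/4 ]
R3 ↔ R4
  [ 1  2     0    -3    -9 ]
  [ 0  1  -1/4  -1/2  -9/4 ]
  [ 0  0   1/4   1/2   1/4 ]
  [ 0  0     0     1     2 ]
R3 := 4·R3
  [ 1  2     0    -3    -9 ]
  [ 0  1  -1/4  -1/2  -9/4 ]
  [ 0  0     1     2     1 ]
  [ 0  0     0     1     2 ]
R3 := R3 − 2·R4
  [ 1  2     0    -3    -9 ]
  [ 0  1  -1/4  -1/2  -9/4 ]
  [ 0  0     1     0    -3 ]
  [ 0  0     0     1     2 ]
R2 := R2 + 1/2·R4
  [ 1  2     0  -3    -9 ]
  [ 0  1  -1/4   0  -5/4 ]
  [ 0  0     1   0    -3 ]
  [ 0  0     0   1     2 ]
R1 := R1 + 3·R4
  [ 1  2     0  0    -3 ]
  [ 0  1  -1/4  0  -5/4 ]
  [ 0  0     1  0    -3 ]
  [ 0  0     0  1     2 ]
R2 := R2 + 1/4·R3
  [ 1  2  0  0  -3 ]
  [ 0  1  0  0  -2 ]
  [ 0  0  1  0  -3 ]
  [ 0  0  0  1   2 ]
R1 := R1 − 2·R2
  [ 1  0  0  0   1 ]
  [ 0  1  0  0  -2 ]
  [ 0  0  1  0  -3 ]
  [ 0  0  0  1   2 ]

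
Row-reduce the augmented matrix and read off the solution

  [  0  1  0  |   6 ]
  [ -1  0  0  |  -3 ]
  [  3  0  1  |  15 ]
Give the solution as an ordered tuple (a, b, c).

R1 <=> R2
R1 -> -1·R1
R3 -> R3 − 3·R1
Reading off the last column: a = 3, b = 6, c = 6.

(3, 6, 6)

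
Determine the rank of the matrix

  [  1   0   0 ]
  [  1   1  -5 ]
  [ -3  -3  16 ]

R2 → R2 − R1
  [  1   0   0 ]
  [  0   1  -5 ]
  [ -3  -3  16 ]
R3 → R3 + 3·R1
  [ 1   0   0 ]
  [ 0   1  -5 ]
  [ 0  -3  16 ]
R3 → R3 + 3·R2
  [ 1  0   0 ]
  [ 0  1  -5 ]
  [ 0  0   1 ]
R2 → R2 + 5·R3
  [ 1  0  0 ]
  [ 0  1  0 ]
  [ 0  0  1 ]
The reduced form has 3 nonzero rows.

rank = 3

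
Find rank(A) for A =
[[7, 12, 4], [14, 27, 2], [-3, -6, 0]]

Multiply R1 by 1/7.
  [  1  12/7  4/7 ]
  [ 14    27    2 ]
  [ -3    -6    0 ]
Subtract 14 times R1 from R2.
  [  1  12/7  4/7 ]
  [  0     3   -6 ]
  [ -3    -6    0 ]
Add 3 times R1 to R3.
  [ 1  12/7   4/7 ]
  [ 0     3    -6 ]
  [ 0  -6/7  12/7 ]
Multiply R2 by 1/3.
  [ 1  12/7   4/7 ]
  [ 0     1    -2 ]
  [ 0  -6/7  12/7 ]
Add 6/7 times R2 to R3.
  [ 1  12/7  4/7 ]
  [ 0     1   -2 ]
  [ 0     0    0 ]
Subtract 12/7 times R2 from R1.
  [ 1  0   4 ]
  [ 0  1  -2 ]
  [ 0  0   0 ]
The reduced form has 2 nonzero rows.

rank = 2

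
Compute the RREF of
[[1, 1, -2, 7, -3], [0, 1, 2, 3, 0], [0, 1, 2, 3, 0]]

Subtract R2 from R3.
  [ 1  1  -2  7  -3 ]
  [ 0  1   2  3   0 ]
  [ 0  0   0  0   0 ]
Subtract R2 from R1.
  [ 1  0  -4  4  -3 ]
  [ 0  1   2  3   0 ]
  [ 0  0   0  0   0 ]

[[1, 0, -4, 4, -3], [0, 1, 2, 3, 0], [0, 0, 0, 0, 0]]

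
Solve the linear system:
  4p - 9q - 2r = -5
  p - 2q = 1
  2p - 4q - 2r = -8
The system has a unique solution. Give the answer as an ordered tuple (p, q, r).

Form the augmented matrix and row-reduce:
  [ 4  -9  -2  |  -5 ]
  [ 1  -2   0  |   1 ]
  [ 2  -4  -2  |  -8 ]
r1 ← 1/4·r1
  [ 1  -9/4  -1/2  |  -5/4 ]
  [ 1    -2     0  |     1 ]
  [ 2    -4    -2  |    -8 ]
r2 ← r2 − r1
  [ 1  -9/4  -1/2  |  -5/4 ]
  [ 0   1/4   1/2  |   9/4 ]
  [ 2    -4    -2  |    -8 ]
r3 ← r3 − 2·r1
  [ 1  -9/4  -1/2  |   -5/4 ]
  [ 0   1/4   1/2  |    9/4 ]
  [ 0   1/2    -1  |  -11/2 ]
r2 ← 4·r2
  [ 1  -9/4  -1/2  |   -5/4 ]
  [ 0     1     2  |      9 ]
  [ 0   1/2    -1  |  -11/2 ]
r3 ← r3 − 1/2·r2
  [ 1  -9/4  -1/2  |  -5/4 ]
  [ 0     1     2  |     9 ]
  [ 0     0    -2  |   -10 ]
r3 ← -1/2·r3
  [ 1  -9/4  -1/2  |  -5/4 ]
  [ 0     1     2  |     9 ]
  [ 0     0     1  |     5 ]
r2 ← r2 − 2·r3
  [ 1  -9/4  -1/2  |  -5/4 ]
  [ 0     1     0  |    -1 ]
  [ 0     0     1  |     5 ]
r1 ← r1 + 1/2·r3
  [ 1  -9/4  0  |  5/4 ]
  [ 0     1  0  |   -1 ]
  [ 0     0  1  |    5 ]
r1 ← r1 + 9/4·r2
  [ 1  0  0  |  -1 ]
  [ 0  1  0  |  -1 ]
  [ 0  0  1  |   5 ]
Reading off the last column: p = -1, q = -1, r = 5.

(-1, -1, 5)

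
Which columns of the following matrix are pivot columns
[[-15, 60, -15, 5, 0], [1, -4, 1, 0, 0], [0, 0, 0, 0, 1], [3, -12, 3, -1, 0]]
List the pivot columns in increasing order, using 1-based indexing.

1, 4, 5

ρ1 → -1/15·ρ1
  [ 1   -4  1  -1/3  0 ]
  [ 1   -4  1     0  0 ]
  [ 0    0  0     0  1 ]
  [ 3  -12  3    -1  0 ]
ρ2 → ρ2 − ρ1
  [ 1   -4  1  -1/3  0 ]
  [ 0    0  0   1/3  0 ]
  [ 0    0  0     0  1 ]
  [ 3  -12  3    -1  0 ]
ρ4 → ρ4 − 3·ρ1
  [ 1  -4  1  -1/3  0 ]
  [ 0   0  0   1/3  0 ]
  [ 0   0  0     0  1 ]
  [ 0   0  0     0  0 ]
ρ2 → 3·ρ2
  [ 1  -4  1  -1/3  0 ]
  [ 0   0  0     1  0 ]
  [ 0   0  0     0  1 ]
  [ 0   0  0     0  0 ]
ρ1 → ρ1 + 1/3·ρ2
  [ 1  -4  1  0  0 ]
  [ 0   0  0  1  0 ]
  [ 0   0  0  0  1 ]
  [ 0   0  0  0  0 ]
Pivot columns are the columns containing a leading 1.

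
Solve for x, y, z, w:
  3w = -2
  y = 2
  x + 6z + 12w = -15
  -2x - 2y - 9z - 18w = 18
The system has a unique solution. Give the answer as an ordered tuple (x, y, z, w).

(1, 2, -4/3, -2/3)

Form the augmented matrix and row-reduce:
  [  0   0   0    3  |   -2 ]
  [  0   1   0    0  |    2 ]
  [  1   0   6   12  |  -15 ]
  [ -2  -2  -9  -18  |   18 ]
R1 ↔ R3
  [  1   0   6   12  |  -15 ]
  [  0   1   0    0  |    2 ]
  [  0   0   0    3  |   -2 ]
  [ -2  -2  -9  -18  |   18 ]
R4 -> R4 + 2·R1
  [ 1   0  6  12  |  -15 ]
  [ 0   1  0   0  |    2 ]
  [ 0   0  0   3  |   -2 ]
  [ 0  -2  3   6  |  -12 ]
R4 -> R4 + 2·R2
  [ 1  0  6  12  |  -15 ]
  [ 0  1  0   0  |    2 ]
  [ 0  0  0   3  |   -2 ]
  [ 0  0  3   6  |   -8 ]
R3 ↔ R4
  [ 1  0  6  12  |  -15 ]
  [ 0  1  0   0  |    2 ]
  [ 0  0  3   6  |   -8 ]
  [ 0  0  0   3  |   -2 ]
R3 -> 1/3·R3
  [ 1  0  6  12  |   -15 ]
  [ 0  1  0   0  |     2 ]
  [ 0  0  1   2  |  -8/3 ]
  [ 0  0  0   3  |    -2 ]
R4 -> 1/3·R4
  [ 1  0  6  12  |   -15 ]
  [ 0  1  0   0  |     2 ]
  [ 0  0  1   2  |  -8/3 ]
  [ 0  0  0   1  |  -2/3 ]
R3 -> R3 − 2·R4
  [ 1  0  6  12  |   -15 ]
  [ 0  1  0   0  |     2 ]
  [ 0  0  1   0  |  -4/3 ]
  [ 0  0  0   1  |  -2/3 ]
R1 -> R1 − 12·R4
  [ 1  0  6  0  |    -7 ]
  [ 0  1  0  0  |     2 ]
  [ 0  0  1  0  |  -4/3 ]
  [ 0  0  0  1  |  -2/3 ]
R1 -> R1 − 6·R3
  [ 1  0  0  0  |     1 ]
  [ 0  1  0  0  |     2 ]
  [ 0  0  1  0  |  -4/3 ]
  [ 0  0  0  1  |  -2/3 ]
Reading off the last column: x = 1, y = 2, z = -4/3, w = -2/3.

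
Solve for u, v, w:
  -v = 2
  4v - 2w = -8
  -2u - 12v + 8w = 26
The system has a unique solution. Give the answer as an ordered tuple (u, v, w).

Form the augmented matrix and row-reduce:
  [  0   -1   0  |   2 ]
  [  0    4  -2  |  -8 ]
  [ -2  -12   8  |  26 ]
Swap r1 and r3.
Multiply r1 by -1/2.
Multiply r2 by 1/4.
Add r2 to r3.
Multiply r3 by -2.
Add 1/2 times r3 to r2.
Add 4 times r3 to r1.
Subtract 6 times r2 from r1.
Reading off the last column: u = -1, v = -2, w = 0.

(-1, -2, 0)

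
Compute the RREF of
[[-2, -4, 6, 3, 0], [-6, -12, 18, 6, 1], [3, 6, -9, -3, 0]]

[[1, 2, -3, 0, 0], [0, 0, 0, 1, 0], [0, 0, 0, 0, 1]]

ρ1 → -1/2·ρ1
  [  1    2  -3  -3/2  0 ]
  [ -6  -12  18     6  1 ]
  [  3    6  -9    -3  0 ]
ρ2 → ρ2 + 6·ρ1
  [ 1  2  -3  -3/2  0 ]
  [ 0  0   0    -3  1 ]
  [ 3  6  -9    -3  0 ]
ρ3 → ρ3 − 3·ρ1
  [ 1  2  -3  -3/2  0 ]
  [ 0  0   0    -3  1 ]
  [ 0  0   0   3/2  0 ]
ρ2 → -1/3·ρ2
  [ 1  2  -3  -3/2     0 ]
  [ 0  0   0     1  -1/3 ]
  [ 0  0   0   3/2     0 ]
ρ3 → ρ3 − 3/2·ρ2
  [ 1  2  -3  -3/2     0 ]
  [ 0  0   0     1  -1/3 ]
  [ 0  0   0     0   1/2 ]
ρ3 → 2·ρ3
  [ 1  2  -3  -3/2     0 ]
  [ 0  0   0     1  -1/3 ]
  [ 0  0   0     0     1 ]
ρ2 → ρ2 + 1/3·ρ3
  [ 1  2  -3  -3/2  0 ]
  [ 0  0   0     1  0 ]
  [ 0  0   0     0  1 ]
ρ1 → ρ1 + 3/2·ρ2
  [ 1  2  -3  0  0 ]
  [ 0  0   0  1  0 ]
  [ 0  0   0  0  1 ]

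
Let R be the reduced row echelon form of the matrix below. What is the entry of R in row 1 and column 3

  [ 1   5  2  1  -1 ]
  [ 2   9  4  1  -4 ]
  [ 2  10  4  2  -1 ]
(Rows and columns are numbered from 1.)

2

R2 -> R2 − 2·R1
  [ 1   5  2   1  -1 ]
  [ 0  -1  0  -1  -2 ]
  [ 2  10  4   2  -1 ]
R3 -> R3 − 2·R1
  [ 1   5  2   1  -1 ]
  [ 0  -1  0  -1  -2 ]
  [ 0   0  0   0   1 ]
R2 -> -1·R2
  [ 1  5  2  1  -1 ]
  [ 0  1  0  1   2 ]
  [ 0  0  0  0   1 ]
R2 -> R2 − 2·R3
  [ 1  5  2  1  -1 ]
  [ 0  1  0  1   0 ]
  [ 0  0  0  0   1 ]
R1 -> R1 + R3
  [ 1  5  2  1  0 ]
  [ 0  1  0  1  0 ]
  [ 0  0  0  0  1 ]
R1 -> R1 − 5·R2
  [ 1  0  2  -4  0 ]
  [ 0  1  0   1  0 ]
  [ 0  0  0   0  1 ]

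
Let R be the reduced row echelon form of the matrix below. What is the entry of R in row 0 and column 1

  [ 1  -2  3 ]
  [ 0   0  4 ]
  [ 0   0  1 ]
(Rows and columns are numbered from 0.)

R2 -> 1/4·R2
R3 -> R3 − R2
R1 -> R1 − 3·R2

-2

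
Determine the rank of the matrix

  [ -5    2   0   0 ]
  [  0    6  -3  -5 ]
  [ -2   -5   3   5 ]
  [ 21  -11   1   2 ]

rank = 4

R1 → -1/5·R1
  [  1  -2/5   0   0 ]
  [  0     6  -3  -5 ]
  [ -2    -5   3   5 ]
  [ 21   -11   1   2 ]
R3 → R3 + 2·R1
  [  1   -2/5   0   0 ]
  [  0      6  -3  -5 ]
  [  0  -29/5   3   5 ]
  [ 21    -11   1   2 ]
R4 → R4 − 21·R1
  [ 1   -2/5   0   0 ]
  [ 0      6  -3  -5 ]
  [ 0  -29/5   3   5 ]
  [ 0  -13/5   1   2 ]
R2 → 1/6·R2
  [ 1   -2/5     0     0 ]
  [ 0      1  -1/2  -5/6 ]
  [ 0  -29/5     3     5 ]
  [ 0  -13/5     1     2 ]
R3 → R3 + 29/5·R2
  [ 1   -2/5     0     0 ]
  [ 0      1  -1/2  -5/6 ]
  [ 0      0  1/10   1/6 ]
  [ 0  -13/5     1     2 ]
R4 → R4 + 13/5·R2
  [ 1  -2/5      0     0 ]
  [ 0     1   -1/2  -5/6 ]
  [ 0     0   1/10   1/6 ]
  [ 0     0  -3/10  -1/6 ]
R3 → 10·R3
  [ 1  -2/5      0     0 ]
  [ 0     1   -1/2  -5/6 ]
  [ 0     0      1   5/3 ]
  [ 0     0  -3/10  -1/6 ]
R4 → R4 + 3/10·R3
  [ 1  -2/5     0     0 ]
  [ 0     1  -1/2  -5/6 ]
  [ 0     0     1   5/3 ]
  [ 0     0     0   1/3 ]
R4 → 3·R4
  [ 1  -2/5     0     0 ]
  [ 0     1  -1/2  -5/6 ]
  [ 0     0     1   5/3 ]
  [ 0     0     0     1 ]
R3 → R3 − 5/3·R4
  [ 1  -2/5     0     0 ]
  [ 0     1  -1/2  -5/6 ]
  [ 0     0     1     0 ]
  [ 0     0     0     1 ]
R2 → R2 + 5/6·R4
  [ 1  -2/5     0  0 ]
  [ 0     1  -1/2  0 ]
  [ 0     0     1  0 ]
  [ 0     0     0  1 ]
R2 → R2 + 1/2·R3
  [ 1  -2/5  0  0 ]
  [ 0     1  0  0 ]
  [ 0     0  1  0 ]
  [ 0     0  0  1 ]
R1 → R1 + 2/5·R2
  [ 1  0  0  0 ]
  [ 0  1  0  0 ]
  [ 0  0  1  0 ]
  [ 0  0  0  1 ]
The reduced form has 4 nonzero rows.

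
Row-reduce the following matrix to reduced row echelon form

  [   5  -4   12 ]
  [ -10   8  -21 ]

Multiply R1 by 1/5.
  [   1  -4/5  12/5 ]
  [ -10     8   -21 ]
Add 10 times R1 to R2.
  [ 1  -4/5  12/5 ]
  [ 0     0     3 ]
Multiply R2 by 1/3.
  [ 1  -4/5  12/5 ]
  [ 0     0     1 ]
Subtract 12/5 times R2 from R1.
  [ 1  -4/5  0 ]
  [ 0     0  1 ]

[[1, -4/5, 0], [0, 0, 1]]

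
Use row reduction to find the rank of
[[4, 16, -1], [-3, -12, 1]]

R1 := 1/4·R1
R2 := R2 + 3·R1
R2 := 4·R2
R1 := R1 + 1/4·R2
The reduced form has 2 nonzero rows.

rank = 2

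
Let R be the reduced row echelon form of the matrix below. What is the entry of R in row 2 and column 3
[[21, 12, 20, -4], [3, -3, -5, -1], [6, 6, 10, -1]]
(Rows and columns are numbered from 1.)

Multiply r1 by 1/21.
  [ 1  4/7  20/21  -4/21 ]
  [ 3   -3     -5     -1 ]
  [ 6    6     10     -1 ]
Subtract 3 times r1 from r2.
  [ 1    4/7  20/21  -4/21 ]
  [ 0  -33/7  -55/7   -3/7 ]
  [ 6      6     10     -1 ]
Subtract 6 times r1 from r3.
  [ 1    4/7  20/21  -4/21 ]
  [ 0  -33/7  -55/7   -3/7 ]
  [ 0   18/7   30/7    1/7 ]
Multiply r2 by -7/33.
  [ 1   4/7  20/21  -4/21 ]
  [ 0     1    5/3   1/11 ]
  [ 0  18/7   30/7    1/7 ]
Subtract 18/7 times r2 from r3.
  [ 1  4/7  20/21  -4/21 ]
  [ 0    1    5/3   1/11 ]
  [ 0    0      0  -1/11 ]
Multiply r3 by -11.
  [ 1  4/7  20/21  -4/21 ]
  [ 0    1    5/3   1/11 ]
  [ 0    0      0      1 ]
Subtract 1/11 times r3 from r2.
  [ 1  4/7  20/21  -4/21 ]
  [ 0    1    5/3      0 ]
  [ 0    0      0      1 ]
Add 4/21 times r3 to r1.
  [ 1  4/7  20/21  0 ]
  [ 0    1    5/3  0 ]
  [ 0    0      0  1 ]
Subtract 4/7 times r2 from r1.
  [ 1  0    0  0 ]
  [ 0  1  5/3  0 ]
  [ 0  0    0  1 ]

5/3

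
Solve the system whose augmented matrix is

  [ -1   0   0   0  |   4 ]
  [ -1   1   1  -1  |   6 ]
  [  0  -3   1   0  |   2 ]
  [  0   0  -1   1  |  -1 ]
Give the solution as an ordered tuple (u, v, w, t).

(-4, 1, 5, 4)

R1 → -1·R1
  [  1   0   0   0  |  -4 ]
  [ -1   1   1  -1  |   6 ]
  [  0  -3   1   0  |   2 ]
  [  0   0  -1   1  |  -1 ]
R2 → R2 + R1
  [ 1   0   0   0  |  -4 ]
  [ 0   1   1  -1  |   2 ]
  [ 0  -3   1   0  |   2 ]
  [ 0   0  -1   1  |  -1 ]
R3 → R3 + 3·R2
  [ 1  0   0   0  |  -4 ]
  [ 0  1   1  -1  |   2 ]
  [ 0  0   4  -3  |   8 ]
  [ 0  0  -1   1  |  -1 ]
R3 → 1/4·R3
  [ 1  0   0     0  |  -4 ]
  [ 0  1   1    -1  |   2 ]
  [ 0  0   1  -3/4  |   2 ]
  [ 0  0  -1     1  |  -1 ]
R4 → R4 + R3
  [ 1  0  0     0  |  -4 ]
  [ 0  1  1    -1  |   2 ]
  [ 0  0  1  -3/4  |   2 ]
  [ 0  0  0   1/4  |   1 ]
R4 → 4·R4
  [ 1  0  0     0  |  -4 ]
  [ 0  1  1    -1  |   2 ]
  [ 0  0  1  -3/4  |   2 ]
  [ 0  0  0     1  |   4 ]
R3 → R3 + 3/4·R4
  [ 1  0  0   0  |  -4 ]
  [ 0  1  1  -1  |   2 ]
  [ 0  0  1   0  |   5 ]
  [ 0  0  0   1  |   4 ]
R2 → R2 + R4
  [ 1  0  0  0  |  -4 ]
  [ 0  1  1  0  |   6 ]
  [ 0  0  1  0  |   5 ]
  [ 0  0  0  1  |   4 ]
R2 → R2 − R3
  [ 1  0  0  0  |  -4 ]
  [ 0  1  0  0  |   1 ]
  [ 0  0  1  0  |   5 ]
  [ 0  0  0  1  |   4 ]
Reading off the last column: u = -4, v = 1, w = 5, t = 4.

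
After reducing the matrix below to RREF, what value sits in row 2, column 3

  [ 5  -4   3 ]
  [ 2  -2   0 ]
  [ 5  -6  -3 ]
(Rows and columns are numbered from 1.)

Multiply r1 by 1/5.
  [ 1  -4/5  3/5 ]
  [ 2    -2    0 ]
  [ 5    -6   -3 ]
Subtract 2 times r1 from r2.
  [ 1  -4/5   3/5 ]
  [ 0  -2/5  -6/5 ]
  [ 5    -6    -3 ]
Subtract 5 times r1 from r3.
  [ 1  -4/5   3/5 ]
  [ 0  -2/5  -6/5 ]
  [ 0    -2    -6 ]
Multiply r2 by -5/2.
  [ 1  -4/5  3/5 ]
  [ 0     1    3 ]
  [ 0    -2   -6 ]
Add 2 times r2 to r3.
  [ 1  -4/5  3/5 ]
  [ 0     1    3 ]
  [ 0     0    0 ]
Add 4/5 times r2 to r1.
  [ 1  0  3 ]
  [ 0  1  3 ]
  [ 0  0  0 ]

3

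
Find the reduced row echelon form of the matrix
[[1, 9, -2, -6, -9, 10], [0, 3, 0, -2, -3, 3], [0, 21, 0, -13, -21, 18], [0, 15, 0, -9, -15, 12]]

[[1, 0, -2, 0, 0, 1], [0, 1, 0, 0, -1, -1], [0, 0, 0, 1, 0, -3], [0, 0, 0, 0, 0, 0]]

r2 ← 1/3·r2
  [ 1   9  -2    -6   -9  10 ]
  [ 0   1   0  -2/3   -1   1 ]
  [ 0  21   0   -13  -21  18 ]
  [ 0  15   0    -9  -15  12 ]
r3 ← r3 − 21·r2
  [ 1   9  -2    -6   -9  10 ]
  [ 0   1   0  -2/3   -1   1 ]
  [ 0   0   0     1    0  -3 ]
  [ 0  15   0    -9  -15  12 ]
r4 ← r4 − 15·r2
  [ 1  9  -2    -6  -9  10 ]
  [ 0  1   0  -2/3  -1   1 ]
  [ 0  0   0     1   0  -3 ]
  [ 0  0   0     1   0  -3 ]
r4 ← r4 − r3
  [ 1  9  -2    -6  -9  10 ]
  [ 0  1   0  -2/3  -1   1 ]
  [ 0  0   0     1   0  -3 ]
  [ 0  0   0     0   0   0 ]
r2 ← r2 + 2/3·r3
  [ 1  9  -2  -6  -9  10 ]
  [ 0  1   0   0  -1  -1 ]
  [ 0  0   0   1   0  -3 ]
  [ 0  0   0   0   0   0 ]
r1 ← r1 + 6·r3
  [ 1  9  -2  0  -9  -8 ]
  [ 0  1   0  0  -1  -1 ]
  [ 0  0   0  1   0  -3 ]
  [ 0  0   0  0   0   0 ]
r1 ← r1 − 9·r2
  [ 1  0  -2  0   0   1 ]
  [ 0  1   0  0  -1  -1 ]
  [ 0  0   0  1   0  -3 ]
  [ 0  0   0  0   0   0 ]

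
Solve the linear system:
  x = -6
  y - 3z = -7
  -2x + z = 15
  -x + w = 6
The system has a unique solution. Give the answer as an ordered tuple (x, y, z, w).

(-6, 2, 3, 0)

Form the augmented matrix and row-reduce:
  [  1  0   0  0  |  -6 ]
  [  0  1  -3  0  |  -7 ]
  [ -2  0   1  0  |  15 ]
  [ -1  0   0  1  |   6 ]
r3 ← r3 + 2·r1
r4 ← r4 + r1
r2 ← r2 + 3·r3
Reading off the last column: x = -6, y = 2, z = 3, w = 0.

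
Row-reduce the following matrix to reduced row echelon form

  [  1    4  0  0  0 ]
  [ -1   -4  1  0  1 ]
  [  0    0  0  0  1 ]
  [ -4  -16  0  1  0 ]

[[1, 4, 0, 0, 0], [0, 0, 1, 0, 0], [0, 0, 0, 1, 0], [0, 0, 0, 0, 1]]

R2 -> R2 + R1
R4 -> R4 + 4·R1
R3 <=> R4
R2 -> R2 − R4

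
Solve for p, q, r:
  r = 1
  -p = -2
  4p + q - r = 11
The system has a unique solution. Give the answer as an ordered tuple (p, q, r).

(2, 4, 1)

Form the augmented matrix and row-reduce:
  [  0  0   1  |   1 ]
  [ -1  0   0  |  -2 ]
  [  4  1  -1  |  11 ]
r1 <-> r2
  [ -1  0   0  |  -2 ]
  [  0  0   1  |   1 ]
  [  4  1  -1  |  11 ]
r1 ← -1·r1
  [ 1  0   0  |   2 ]
  [ 0  0   1  |   1 ]
  [ 4  1  -1  |  11 ]
r3 ← r3 − 4·r1
  [ 1  0   0  |  2 ]
  [ 0  0   1  |  1 ]
  [ 0  1  -1  |  3 ]
r2 <-> r3
  [ 1  0   0  |  2 ]
  [ 0  1  -1  |  3 ]
  [ 0  0   1  |  1 ]
r2 ← r2 + r3
  [ 1  0  0  |  2 ]
  [ 0  1  0  |  4 ]
  [ 0  0  1  |  1 ]
Reading off the last column: p = 2, q = 4, r = 1.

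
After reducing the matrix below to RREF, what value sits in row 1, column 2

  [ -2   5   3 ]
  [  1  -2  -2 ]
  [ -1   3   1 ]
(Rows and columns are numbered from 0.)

R1 → -1/2·R1
  [  1  -5/2  -3/2 ]
  [  1    -2    -2 ]
  [ -1     3     1 ]
R2 → R2 − R1
  [  1  -5/2  -3/2 ]
  [  0   1/2  -1/2 ]
  [ -1     3     1 ]
R3 → R3 + R1
  [ 1  -5/2  -3/2 ]
  [ 0   1/2  -1/2 ]
  [ 0   1/2  -1/2 ]
R2 → 2·R2
  [ 1  -5/2  -3/2 ]
  [ 0     1    -1 ]
  [ 0   1/2  -1/2 ]
R3 → R3 − 1/2·R2
  [ 1  -5/2  -3/2 ]
  [ 0     1    -1 ]
  [ 0     0     0 ]
R1 → R1 + 5/2·R2
  [ 1  0  -4 ]
  [ 0  1  -1 ]
  [ 0  0   0 ]

-1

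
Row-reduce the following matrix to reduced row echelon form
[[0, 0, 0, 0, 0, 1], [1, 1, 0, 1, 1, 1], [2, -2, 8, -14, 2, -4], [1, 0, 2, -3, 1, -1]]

[[1, 0, 2, -3, 1, 0], [0, 1, -2, 4, 0, 0], [0, 0, 0, 0, 0, 1], [0, 0, 0, 0, 0, 0]]

ρ1 <=> ρ2
  [ 1   1  0    1  1   1 ]
  [ 0   0  0    0  0   1 ]
  [ 2  -2  8  -14  2  -4 ]
  [ 1   0  2   -3  1  -1 ]
ρ3 := ρ3 − 2·ρ1
  [ 1   1  0    1  1   1 ]
  [ 0   0  0    0  0   1 ]
  [ 0  -4  8  -16  0  -6 ]
  [ 1   0  2   -3  1  -1 ]
ρ4 := ρ4 − ρ1
  [ 1   1  0    1  1   1 ]
  [ 0   0  0    0  0   1 ]
  [ 0  -4  8  -16  0  -6 ]
  [ 0  -1  2   -4  0  -2 ]
ρ2 <=> ρ3
  [ 1   1  0    1  1   1 ]
  [ 0  -4  8  -16  0  -6 ]
  [ 0   0  0    0  0   1 ]
  [ 0  -1  2   -4  0  -2 ]
ρ2 := -1/4·ρ2
  [ 1   1   0   1  1    1 ]
  [ 0   1  -2   4  0  3/2 ]
  [ 0   0   0   0  0    1 ]
  [ 0  -1   2  -4  0   -2 ]
ρ4 := ρ4 + ρ2
  [ 1  1   0  1  1     1 ]
  [ 0  1  -2  4  0   3/2 ]
  [ 0  0   0  0  0     1 ]
  [ 0  0   0  0  0  -1/2 ]
ρ4 := ρ4 + 1/2·ρ3
  [ 1  1   0  1  1    1 ]
  [ 0  1  -2  4  0  3/2 ]
  [ 0  0   0  0  0    1 ]
  [ 0  0   0  0  0    0 ]
ρ2 := ρ2 − 3/2·ρ3
  [ 1  1   0  1  1  1 ]
  [ 0  1  -2  4  0  0 ]
  [ 0  0   0  0  0  1 ]
  [ 0  0   0  0  0  0 ]
ρ1 := ρ1 − ρ3
  [ 1  1   0  1  1  0 ]
  [ 0  1  -2  4  0  0 ]
  [ 0  0   0  0  0  1 ]
  [ 0  0   0  0  0  0 ]
ρ1 := ρ1 − ρ2
  [ 1  0   2  -3  1  0 ]
  [ 0  1  -2   4  0  0 ]
  [ 0  0   0   0  0  1 ]
  [ 0  0   0   0  0  0 ]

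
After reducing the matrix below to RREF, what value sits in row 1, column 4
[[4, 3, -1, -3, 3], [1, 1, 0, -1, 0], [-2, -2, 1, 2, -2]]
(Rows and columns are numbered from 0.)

-1

R1 := 1/4·R1
  [  1  3/4  -1/4  -3/4  3/4 ]
  [  1    1     0    -1    0 ]
  [ -2   -2     1     2   -2 ]
R2 := R2 − R1
  [  1  3/4  -1/4  -3/4   3/4 ]
  [  0  1/4   1/4  -1/4  -3/4 ]
  [ -2   -2     1     2    -2 ]
R3 := R3 + 2·R1
  [ 1   3/4  -1/4  -3/4   3/4 ]
  [ 0   1/4   1/4  -1/4  -3/4 ]
  [ 0  -1/2   1/2   1/2  -1/2 ]
R2 := 4·R2
  [ 1   3/4  -1/4  -3/4   3/4 ]
  [ 0     1     1    -1    -3 ]
  [ 0  -1/2   1/2   1/2  -1/2 ]
R3 := R3 + 1/2·R2
  [ 1  3/4  -1/4  -3/4  3/4 ]
  [ 0    1     1    -1   -3 ]
  [ 0    0     1     0   -2 ]
R2 := R2 − R3
  [ 1  3/4  -1/4  -3/4  3/4 ]
  [ 0    1     0    -1   -1 ]
  [ 0    0     1     0   -2 ]
R1 := R1 + 1/4·R3
  [ 1  3/4  0  -3/4  1/4 ]
  [ 0    1  0    -1   -1 ]
  [ 0    0  1     0   -2 ]
R1 := R1 − 3/4·R2
  [ 1  0  0   0   1 ]
  [ 0  1  0  -1  -1 ]
  [ 0  0  1   0  -2 ]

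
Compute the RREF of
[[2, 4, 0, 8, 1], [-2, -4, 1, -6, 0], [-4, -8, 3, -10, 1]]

r1 → 1/2·r1
r2 → r2 + 2·r1
r3 → r3 + 4·r1
r3 → r3 − 3·r2

[[1, 2, 0, 4, 1/2], [0, 0, 1, 2, 1], [0, 0, 0, 0, 0]]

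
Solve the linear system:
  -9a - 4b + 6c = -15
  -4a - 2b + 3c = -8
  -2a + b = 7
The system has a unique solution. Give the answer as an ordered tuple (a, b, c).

(-1, 5, -2/3)

Form the augmented matrix and row-reduce:
  [ -9  -4  6  |  -15 ]
  [ -4  -2  3  |   -8 ]
  [ -2   1  0  |    7 ]
R1 ← -1/9·R1
  [  1  4/9  -2/3  |  5/3 ]
  [ -4   -2     3  |   -8 ]
  [ -2    1     0  |    7 ]
R2 ← R2 + 4·R1
  [  1   4/9  -2/3  |   5/3 ]
  [  0  -2/9   1/3  |  -4/3 ]
  [ -2     1     0  |     7 ]
R3 ← R3 + 2·R1
  [ 1   4/9  -2/3  |   5/3 ]
  [ 0  -2/9   1/3  |  -4/3 ]
  [ 0  17/9  -4/3  |  31/3 ]
R2 ← -9/2·R2
  [ 1   4/9  -2/3  |   5/3 ]
  [ 0     1  -3/2  |     6 ]
  [ 0  17/9  -4/3  |  31/3 ]
R3 ← R3 − 17/9·R2
  [ 1  4/9  -2/3  |  5/3 ]
  [ 0    1  -3/2  |    6 ]
  [ 0    0   3/2  |   -1 ]
R3 ← 2/3·R3
  [ 1  4/9  -2/3  |   5/3 ]
  [ 0    1  -3/2  |     6 ]
  [ 0    0     1  |  -2/3 ]
R2 ← R2 + 3/2·R3
  [ 1  4/9  -2/3  |   5/3 ]
  [ 0    1     0  |     5 ]
  [ 0    0     1  |  -2/3 ]
R1 ← R1 + 2/3·R3
  [ 1  4/9  0  |  11/9 ]
  [ 0    1  0  |     5 ]
  [ 0    0  1  |  -2/3 ]
R1 ← R1 − 4/9·R2
  [ 1  0  0  |    -1 ]
  [ 0  1  0  |     5 ]
  [ 0  0  1  |  -2/3 ]
Reading off the last column: a = -1, b = 5, c = -2/3.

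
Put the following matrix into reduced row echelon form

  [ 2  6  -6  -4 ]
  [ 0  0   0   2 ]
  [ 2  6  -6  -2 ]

[[1, 3, -3, 0], [0, 0, 0, 1], [0, 0, 0, 0]]

Multiply R1 by 1/2.
  [ 1  3  -3  -2 ]
  [ 0  0   0   2 ]
  [ 2  6  -6  -2 ]
Subtract 2 times R1 from R3.
  [ 1  3  -3  -2 ]
  [ 0  0   0   2 ]
  [ 0  0   0   2 ]
Multiply R2 by 1/2.
  [ 1  3  -3  -2 ]
  [ 0  0   0   1 ]
  [ 0  0   0   2 ]
Subtract 2 times R2 from R3.
  [ 1  3  -3  -2 ]
  [ 0  0   0   1 ]
  [ 0  0   0   0 ]
Add 2 times R2 to R1.
  [ 1  3  -3  0 ]
  [ 0  0   0  1 ]
  [ 0  0   0  0 ]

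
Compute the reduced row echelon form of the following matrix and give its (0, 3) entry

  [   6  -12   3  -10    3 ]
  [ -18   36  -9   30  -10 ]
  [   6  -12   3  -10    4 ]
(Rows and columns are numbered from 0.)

r1 -> 1/6·r1
  [   1   -2  1/2  -5/3  1/2 ]
  [ -18   36   -9    30  -10 ]
  [   6  -12    3   -10    4 ]
r2 -> r2 + 18·r1
  [ 1   -2  1/2  -5/3  1/2 ]
  [ 0    0    0     0   -1 ]
  [ 6  -12    3   -10    4 ]
r3 -> r3 − 6·r1
  [ 1  -2  1/2  -5/3  1/2 ]
  [ 0   0    0     0   -1 ]
  [ 0   0    0     0    1 ]
r2 -> -1·r2
  [ 1  -2  1/2  -5/3  1/2 ]
  [ 0   0    0     0    1 ]
  [ 0   0    0     0    1 ]
r3 -> r3 − r2
  [ 1  -2  1/2  -5/3  1/2 ]
  [ 0   0    0     0    1 ]
  [ 0   0    0     0    0 ]
r1 -> r1 − 1/2·r2
  [ 1  -2  1/2  -5/3  0 ]
  [ 0   0    0     0  1 ]
  [ 0   0    0     0  0 ]

-5/3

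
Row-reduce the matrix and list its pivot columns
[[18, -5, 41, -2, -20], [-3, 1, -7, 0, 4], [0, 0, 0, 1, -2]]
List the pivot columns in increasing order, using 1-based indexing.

1, 2, 4

Multiply R1 by 1/18.
  [  1  -5/18  41/18  -1/9  -10/9 ]
  [ -3      1     -7     0      4 ]
  [  0      0      0     1     -2 ]
Add 3 times R1 to R2.
  [ 1  -5/18  41/18  -1/9  -10/9 ]
  [ 0    1/6   -1/6  -1/3    2/3 ]
  [ 0      0      0     1     -2 ]
Multiply R2 by 6.
  [ 1  -5/18  41/18  -1/9  -10/9 ]
  [ 0      1     -1    -2      4 ]
  [ 0      0      0     1     -2 ]
Add 2 times R3 to R2.
  [ 1  -5/18  41/18  -1/9  -10/9 ]
  [ 0      1     -1     0      0 ]
  [ 0      0      0     1     -2 ]
Add 1/9 times R3 to R1.
  [ 1  -5/18  41/18  0  -4/3 ]
  [ 0      1     -1  0     0 ]
  [ 0      0      0  1    -2 ]
Add 5/18 times R2 to R1.
  [ 1  0   2  0  -4/3 ]
  [ 0  1  -1  0     0 ]
  [ 0  0   0  1    -2 ]
Pivot columns are the columns containing a leading 1.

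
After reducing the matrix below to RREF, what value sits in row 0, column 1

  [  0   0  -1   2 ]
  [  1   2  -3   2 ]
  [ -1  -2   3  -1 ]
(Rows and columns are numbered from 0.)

2

R1 ↔ R2
R3 ← R3 + R1
R2 ← -1·R2
R2 ← R2 + 2·R3
R1 ← R1 − 2·R3
R1 ← R1 + 3·R2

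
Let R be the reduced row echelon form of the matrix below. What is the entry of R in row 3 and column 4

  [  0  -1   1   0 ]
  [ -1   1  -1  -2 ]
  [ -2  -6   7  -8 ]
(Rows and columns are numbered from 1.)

-4

Swap R1 and R2.
  [ -1   1  -1  -2 ]
  [  0  -1   1   0 ]
  [ -2  -6   7  -8 ]
Multiply R1 by -1.
  [  1  -1  1   2 ]
  [  0  -1  1   0 ]
  [ -2  -6  7  -8 ]
Add 2 times R1 to R3.
  [ 1  -1  1   2 ]
  [ 0  -1  1   0 ]
  [ 0  -8  9  -4 ]
Multiply R2 by -1.
  [ 1  -1   1   2 ]
  [ 0   1  -1   0 ]
  [ 0  -8   9  -4 ]
Add 8 times R2 to R3.
  [ 1  -1   1   2 ]
  [ 0   1  -1   0 ]
  [ 0   0   1  -4 ]
Add R3 to R2.
  [ 1  -1  1   2 ]
  [ 0   1  0  -4 ]
  [ 0   0  1  -4 ]
Subtract R3 from R1.
  [ 1  -1  0   6 ]
  [ 0   1  0  -4 ]
  [ 0   0  1  -4 ]
Add R2 to R1.
  [ 1  0  0   2 ]
  [ 0  1  0  -4 ]
  [ 0  0  1  -4 ]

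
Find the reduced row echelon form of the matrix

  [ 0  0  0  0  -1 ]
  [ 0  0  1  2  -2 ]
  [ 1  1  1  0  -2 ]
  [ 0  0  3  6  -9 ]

Swap r1 and r3.
Subtract 3 times r2 from r4.
Multiply r3 by -1.
Add 3 times r3 to r4.
Add 2 times r3 to r2.
Add 2 times r3 to r1.
Subtract r2 from r1.

[[1, 1, 0, -2, 0], [0, 0, 1, 2, 0], [0, 0, 0, 0, 1], [0, 0, 0, 0, 0]]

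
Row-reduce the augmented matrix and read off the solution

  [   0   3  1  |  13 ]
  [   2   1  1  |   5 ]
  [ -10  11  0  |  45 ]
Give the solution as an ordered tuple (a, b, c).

(1, 5, -2)

ρ1 <-> ρ2
  [   2   1  1  |   5 ]
  [   0   3  1  |  13 ]
  [ -10  11  0  |  45 ]
ρ1 → 1/2·ρ1
  [   1  1/2  1/2  |  5/2 ]
  [   0    3    1  |   13 ]
  [ -10   11    0  |   45 ]
ρ3 → ρ3 + 10·ρ1
  [ 1  1/2  1/2  |  5/2 ]
  [ 0    3    1  |   13 ]
  [ 0   16    5  |   70 ]
ρ2 → 1/3·ρ2
  [ 1  1/2  1/2  |   5/2 ]
  [ 0    1  1/3  |  13/3 ]
  [ 0   16    5  |    70 ]
ρ3 → ρ3 − 16·ρ2
  [ 1  1/2   1/2  |   5/2 ]
  [ 0    1   1/3  |  13/3 ]
  [ 0    0  -1/3  |   2/3 ]
ρ3 → -3·ρ3
  [ 1  1/2  1/2  |   5/2 ]
  [ 0    1  1/3  |  13/3 ]
  [ 0    0    1  |    -2 ]
ρ2 → ρ2 − 1/3·ρ3
  [ 1  1/2  1/2  |  5/2 ]
  [ 0    1    0  |    5 ]
  [ 0    0    1  |   -2 ]
ρ1 → ρ1 − 1/2·ρ3
  [ 1  1/2  0  |  7/2 ]
  [ 0    1  0  |    5 ]
  [ 0    0  1  |   -2 ]
ρ1 → ρ1 − 1/2·ρ2
  [ 1  0  0  |   1 ]
  [ 0  1  0  |   5 ]
  [ 0  0  1  |  -2 ]
Reading off the last column: a = 1, b = 5, c = -2.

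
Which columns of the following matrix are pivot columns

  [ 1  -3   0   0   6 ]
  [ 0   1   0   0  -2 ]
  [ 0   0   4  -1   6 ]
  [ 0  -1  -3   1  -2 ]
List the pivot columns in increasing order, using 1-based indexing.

1, 2, 3, 4

Add R2 to R4.
  [ 1  -3   0   0   6 ]
  [ 0   1   0   0  -2 ]
  [ 0   0   4  -1   6 ]
  [ 0   0  -3   1  -4 ]
Multiply R3 by 1/4.
  [ 1  -3   0     0    6 ]
  [ 0   1   0     0   -2 ]
  [ 0   0   1  -1/4  3/2 ]
  [ 0   0  -3     1   -4 ]
Add 3 times R3 to R4.
  [ 1  -3  0     0    6 ]
  [ 0   1  0     0   -2 ]
  [ 0   0  1  -1/4  3/2 ]
  [ 0   0  0   1/4  1/2 ]
Multiply R4 by 4.
  [ 1  -3  0     0    6 ]
  [ 0   1  0     0   -2 ]
  [ 0   0  1  -1/4  3/2 ]
  [ 0   0  0     1    2 ]
Add 1/4 times R4 to R3.
  [ 1  -3  0  0   6 ]
  [ 0   1  0  0  -2 ]
  [ 0   0  1  0   2 ]
  [ 0   0  0  1   2 ]
Add 3 times R2 to R1.
  [ 1  0  0  0   0 ]
  [ 0  1  0  0  -2 ]
  [ 0  0  1  0   2 ]
  [ 0  0  0  1   2 ]
Pivot columns are the columns containing a leading 1.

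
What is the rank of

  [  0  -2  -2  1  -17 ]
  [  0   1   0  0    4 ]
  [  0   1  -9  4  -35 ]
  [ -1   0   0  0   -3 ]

Swap ρ1 and ρ4.
  [ -1   0   0  0   -3 ]
  [  0   1   0  0    4 ]
  [  0   1  -9  4  -35 ]
  [  0  -2  -2  1  -17 ]
Multiply ρ1 by -1.
  [ 1   0   0  0    3 ]
  [ 0   1   0  0    4 ]
  [ 0   1  -9  4  -35 ]
  [ 0  -2  -2  1  -17 ]
Subtract ρ2 from ρ3.
  [ 1   0   0  0    3 ]
  [ 0   1   0  0    4 ]
  [ 0   0  -9  4  -39 ]
  [ 0  -2  -2  1  -17 ]
Add 2 times ρ2 to ρ4.
  [ 1  0   0  0    3 ]
  [ 0  1   0  0    4 ]
  [ 0  0  -9  4  -39 ]
  [ 0  0  -2  1   -9 ]
Multiply ρ3 by -1/9.
  [ 1  0   0     0     3 ]
  [ 0  1   0     0     4 ]
  [ 0  0   1  -4/9  13/3 ]
  [ 0  0  -2     1    -9 ]
Add 2 times ρ3 to ρ4.
  [ 1  0  0     0     3 ]
  [ 0  1  0     0     4 ]
  [ 0  0  1  -4/9  13/3 ]
  [ 0  0  0   1/9  -1/3 ]
Multiply ρ4 by 9.
  [ 1  0  0     0     3 ]
  [ 0  1  0     0     4 ]
  [ 0  0  1  -4/9  13/3 ]
  [ 0  0  0     1    -3 ]
Add 4/9 times ρ4 to ρ3.
  [ 1  0  0  0   3 ]
  [ 0  1  0  0   4 ]
  [ 0  0  1  0   3 ]
  [ 0  0  0  1  -3 ]
The reduced form has 4 nonzero rows.

rank = 4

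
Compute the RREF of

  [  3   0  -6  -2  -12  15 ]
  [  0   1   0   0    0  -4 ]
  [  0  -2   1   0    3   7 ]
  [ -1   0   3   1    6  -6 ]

R1 → 1/3·R1
  [  1   0  -2  -2/3  -4   5 ]
  [  0   1   0     0   0  -4 ]
  [  0  -2   1     0   3   7 ]
  [ -1   0   3     1   6  -6 ]
R4 → R4 + R1
  [ 1   0  -2  -2/3  -4   5 ]
  [ 0   1   0     0   0  -4 ]
  [ 0  -2   1     0   3   7 ]
  [ 0   0   1   1/3   2  -1 ]
R3 → R3 + 2·R2
  [ 1  0  -2  -2/3  -4   5 ]
  [ 0  1   0     0   0  -4 ]
  [ 0  0   1     0   3  -1 ]
  [ 0  0   1   1/3   2  -1 ]
R4 → R4 − R3
  [ 1  0  -2  -2/3  -4   5 ]
  [ 0  1   0     0   0  -4 ]
  [ 0  0   1     0   3  -1 ]
  [ 0  0   0   1/3  -1   0 ]
R4 → 3·R4
  [ 1  0  -2  -2/3  -4   5 ]
  [ 0  1   0     0   0  -4 ]
  [ 0  0   1     0   3  -1 ]
  [ 0  0   0     1  -3   0 ]
R1 → R1 + 2/3·R4
  [ 1  0  -2  0  -6   5 ]
  [ 0  1   0  0   0  -4 ]
  [ 0  0   1  0   3  -1 ]
  [ 0  0   0  1  -3   0 ]
R1 → R1 + 2·R3
  [ 1  0  0  0   0   3 ]
  [ 0  1  0  0   0  -4 ]
  [ 0  0  1  0   3  -1 ]
  [ 0  0  0  1  -3   0 ]

[[1, 0, 0, 0, 0, 3], [0, 1, 0, 0, 0, -4], [0, 0, 1, 0, 3, -1], [0, 0, 0, 1, -3, 0]]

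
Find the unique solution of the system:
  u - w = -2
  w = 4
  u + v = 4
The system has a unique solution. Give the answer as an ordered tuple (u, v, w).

(2, 2, 4)

Form the augmented matrix and row-reduce:
  [ 1  0  -1  |  -2 ]
  [ 0  0   1  |   4 ]
  [ 1  1   0  |   4 ]
Subtract ρ1 from ρ3.
Swap ρ2 and ρ3.
Subtract ρ3 from ρ2.
Add ρ3 to ρ1.
Reading off the last column: u = 2, v = 2, w = 4.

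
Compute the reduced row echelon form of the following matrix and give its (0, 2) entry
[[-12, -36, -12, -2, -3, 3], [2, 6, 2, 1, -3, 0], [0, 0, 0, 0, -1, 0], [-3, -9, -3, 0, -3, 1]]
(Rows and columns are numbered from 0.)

1

ρ1 ← -1/12·ρ1
  [  1   3   1  1/6  1/4  -1/4 ]
  [  2   6   2    1   -3     0 ]
  [  0   0   0    0   -1     0 ]
  [ -3  -9  -3    0   -3     1 ]
ρ2 ← ρ2 − 2·ρ1
  [  1   3   1  1/6   1/4  -1/4 ]
  [  0   0   0  2/3  -7/2   1/2 ]
  [  0   0   0    0    -1     0 ]
  [ -3  -9  -3    0    -3     1 ]
ρ4 ← ρ4 + 3·ρ1
  [ 1  3  1  1/6   1/4  -1/4 ]
  [ 0  0  0  2/3  -7/2   1/2 ]
  [ 0  0  0    0    -1     0 ]
  [ 0  0  0  1/2  -9/4   1/4 ]
ρ2 ← 3/2·ρ2
  [ 1  3  1  1/6    1/4  -1/4 ]
  [ 0  0  0    1  -21/4   3/4 ]
  [ 0  0  0    0     -1     0 ]
  [ 0  0  0  1/2   -9/4   1/4 ]
ρ4 ← ρ4 − 1/2·ρ2
  [ 1  3  1  1/6    1/4  -1/4 ]
  [ 0  0  0    1  -21/4   3/4 ]
  [ 0  0  0    0     -1     0 ]
  [ 0  0  0    0    3/8  -1/8 ]
ρ3 ← -1·ρ3
  [ 1  3  1  1/6    1/4  -1/4 ]
  [ 0  0  0    1  -21/4   3/4 ]
  [ 0  0  0    0      1     0 ]
  [ 0  0  0    0    3/8  -1/8 ]
ρ4 ← ρ4 − 3/8·ρ3
  [ 1  3  1  1/6    1/4  -1/4 ]
  [ 0  0  0    1  -21/4   3/4 ]
  [ 0  0  0    0      1     0 ]
  [ 0  0  0    0      0  -1/8 ]
ρ4 ← -8·ρ4
  [ 1  3  1  1/6    1/4  -1/4 ]
  [ 0  0  0    1  -21/4   3/4 ]
  [ 0  0  0    0      1     0 ]
  [ 0  0  0    0      0     1 ]
ρ2 ← ρ2 − 3/4·ρ4
  [ 1  3  1  1/6    1/4  -1/4 ]
  [ 0  0  0    1  -21/4     0 ]
  [ 0  0  0    0      1     0 ]
  [ 0  0  0    0      0     1 ]
ρ1 ← ρ1 + 1/4·ρ4
  [ 1  3  1  1/6    1/4  0 ]
  [ 0  0  0    1  -21/4  0 ]
  [ 0  0  0    0      1  0 ]
  [ 0  0  0    0      0  1 ]
ρ2 ← ρ2 + 21/4·ρ3
  [ 1  3  1  1/6  1/4  0 ]
  [ 0  0  0    1    0  0 ]
  [ 0  0  0    0    1  0 ]
  [ 0  0  0    0    0  1 ]
ρ1 ← ρ1 − 1/4·ρ3
  [ 1  3  1  1/6  0  0 ]
  [ 0  0  0    1  0  0 ]
  [ 0  0  0    0  1  0 ]
  [ 0  0  0    0  0  1 ]
ρ1 ← ρ1 − 1/6·ρ2
  [ 1  3  1  0  0  0 ]
  [ 0  0  0  1  0  0 ]
  [ 0  0  0  0  1  0 ]
  [ 0  0  0  0  0  1 ]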